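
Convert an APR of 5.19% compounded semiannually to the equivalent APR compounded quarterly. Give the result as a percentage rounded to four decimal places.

5.1568%

EAR = (1 + 0.0519/2)^2 − 1 = 0.052573.
Solve (1 + r/4)^4 = 1.052573: r/4 = 1.052573^(1/4) − 1 = 0.012892, so r = 0.051568 = 5.1568%.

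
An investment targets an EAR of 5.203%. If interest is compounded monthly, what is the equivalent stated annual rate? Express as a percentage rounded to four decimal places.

5.0829%

(1 + r/12)^12 − 1 = 0.05203, so 1 + r/12 = 1.05203^(1/12).
r/12 = 0.004236, so r = 0.050829 = 5.0829%.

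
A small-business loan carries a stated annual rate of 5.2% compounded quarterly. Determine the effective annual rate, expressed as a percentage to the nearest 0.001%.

EAR = (1 + 0.052/4)^4 − 1.
= (1 + 0.013000)^4 − 1 = 1.053023 − 1 = 5.302%.

5.302%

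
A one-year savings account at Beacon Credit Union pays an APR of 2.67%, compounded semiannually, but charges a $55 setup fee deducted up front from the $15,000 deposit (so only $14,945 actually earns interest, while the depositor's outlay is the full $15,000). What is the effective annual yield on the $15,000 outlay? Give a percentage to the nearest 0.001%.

Value after one year: 14,945 × (1 + 0.0267/2)^2 = 14,945 × 1.026878 = $15,346.70.
Effective yield on the $15,000 outlay: 15,346.70 / 15,000 − 1 = 0.023113 = 2.311%.

2.311%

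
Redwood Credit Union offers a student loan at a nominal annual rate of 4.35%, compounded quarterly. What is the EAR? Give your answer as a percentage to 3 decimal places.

4.421%

EAR = (1 + 0.0435/4)^4 − 1.
= (1 + 0.010875)^4 − 1 = 1.044215 − 1 = 4.421%.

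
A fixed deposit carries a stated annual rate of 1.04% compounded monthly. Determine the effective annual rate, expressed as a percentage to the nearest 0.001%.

1.045%

EAR = (1 + 0.0104/12)^12 − 1.
= 1.010450 − 1 = 1.045%.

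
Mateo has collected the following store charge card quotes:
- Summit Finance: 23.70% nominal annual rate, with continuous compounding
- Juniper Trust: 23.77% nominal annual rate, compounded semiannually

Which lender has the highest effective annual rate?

Summit Finance

Summit Finance: e^0.2370 − 1 = 26.744%
Juniper Trust: (1 + 0.2377/2)^2 − 1 = 25.183%
The highest effective annual rate is Summit Finance at 26.744%.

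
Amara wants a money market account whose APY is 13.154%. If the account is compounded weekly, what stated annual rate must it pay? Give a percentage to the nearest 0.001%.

12.373%

(1 + r/52)^52 − 1 = 0.13154, so 1 + r/52 = 1.13154^(1/52).
r/52 = 0.002379, so r = 0.123726 = 12.373%.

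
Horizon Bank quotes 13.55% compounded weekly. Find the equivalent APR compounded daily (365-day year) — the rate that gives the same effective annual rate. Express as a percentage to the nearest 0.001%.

13.535%

EAR = (1 + 0.1355/52)^52 − 1 = 0.144907.
Solve (1 + r/365)^365 = 1.144907: r/365 = 1.144907^(1/365) − 1 = 0.000371, so r = 0.135349 = 13.535%.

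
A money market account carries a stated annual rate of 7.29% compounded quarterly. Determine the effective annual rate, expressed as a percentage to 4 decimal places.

7.4917%

EAR = (1 + 0.0729/4)^4 − 1.
= 1.074917 − 1 = 7.4917%.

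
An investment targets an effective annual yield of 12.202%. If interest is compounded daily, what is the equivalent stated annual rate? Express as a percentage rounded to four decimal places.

(1 + r/365)^365 − 1 = 0.12202, so 1 + r/365 = 1.12202^(1/365).
r/365 = 0.000315, so r = 0.115149 = 11.5149%.

11.5149%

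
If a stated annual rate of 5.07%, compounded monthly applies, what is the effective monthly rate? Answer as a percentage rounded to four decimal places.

0.4225%

With a nominal annual rate compounded monthly, the periodic rate is the nominal rate divided by 12.
i = 0.0507 / 12 = 0.0042250 = 0.4225%.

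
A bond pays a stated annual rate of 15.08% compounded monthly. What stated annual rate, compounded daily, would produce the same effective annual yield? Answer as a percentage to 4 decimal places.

14.9891%

EAR = (1 + 0.1508/12)^12 − 1 = 0.161672.
Solve (1 + r/365)^365 = 1.161672: r/365 = 1.161672^(1/365) − 1 = 0.000411, so r = 0.149891 = 14.9891%.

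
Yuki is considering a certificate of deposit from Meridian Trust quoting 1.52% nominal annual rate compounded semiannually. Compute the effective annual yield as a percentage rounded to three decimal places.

1.526%

EAR = (1 + 0.0152/2)^2 − 1.
= (1 + 0.007600)^2 − 1 = 1.015258 − 1 = 1.526%.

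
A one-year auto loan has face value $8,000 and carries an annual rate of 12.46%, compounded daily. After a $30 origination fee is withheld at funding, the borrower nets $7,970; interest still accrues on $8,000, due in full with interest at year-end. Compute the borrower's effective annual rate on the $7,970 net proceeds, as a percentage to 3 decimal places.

Amount owed after one year: 8,000 × (1 + 0.1246/365)^365 = 8,000 × 1.132671 = $9,061.37.
Effective rate on net proceeds: 9,061.37 / 7,970 − 1 = 0.136935 = 13.693%.

13.693%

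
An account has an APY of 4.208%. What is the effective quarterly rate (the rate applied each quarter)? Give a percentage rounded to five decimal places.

1.03580%

The per-quarter rate i satisfies (1 + i)^4 = 1 + 0.04208.
i = 1.04208^(1/4) − 1 = 0.0103580 = 1.03580%.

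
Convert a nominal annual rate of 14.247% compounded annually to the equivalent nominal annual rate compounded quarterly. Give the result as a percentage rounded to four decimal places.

Compounded annually, EAR = nominal = 0.142470.
Solve (1 + r/4)^4 = 1.142470: r/4 = 1.142470^(1/4) − 1 = 0.033859, so r = 0.135435 = 13.5435%.

13.5435%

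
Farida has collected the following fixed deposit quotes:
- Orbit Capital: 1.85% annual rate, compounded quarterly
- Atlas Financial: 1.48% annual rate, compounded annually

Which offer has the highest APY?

Orbit Capital: (1 + 0.0185/4)^4 − 1 = 1.863%
Atlas Financial: compounded annually, EAR = 1.480%
The highest effective annual rate is Orbit Capital at 1.863%.

Orbit Capital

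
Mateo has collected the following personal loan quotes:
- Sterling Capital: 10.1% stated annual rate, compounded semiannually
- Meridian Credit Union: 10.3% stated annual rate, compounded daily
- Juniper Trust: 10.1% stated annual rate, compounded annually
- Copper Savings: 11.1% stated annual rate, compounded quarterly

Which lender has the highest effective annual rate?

Sterling Capital: (1 + 0.101/2)^2 − 1 = 10.355%
Meridian Credit Union: (1 + 0.103/365)^365 − 1 = 10.848%
Juniper Trust: compounded annually, EAR = 10.100%
Copper Savings: (1 + 0.111/4)^4 − 1 = 11.571%
The highest effective annual rate is Copper Savings at 11.571%.

Copper Savings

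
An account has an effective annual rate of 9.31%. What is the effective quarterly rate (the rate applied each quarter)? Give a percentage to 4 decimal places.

The per-quarter rate i satisfies (1 + i)^4 = 1 + 0.0931.
i = 1.0931^(1/4) − 1 = 0.0225039 = 2.2504%.

2.2504%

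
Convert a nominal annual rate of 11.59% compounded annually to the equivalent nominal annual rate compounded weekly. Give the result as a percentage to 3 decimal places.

Compounded annually, EAR = nominal = 0.115900.
Solve (1 + r/52)^52 = 1.115900: r/52 = 1.115900^(1/52) − 1 = 0.002111, so r = 0.109777 = 10.978%.

10.978%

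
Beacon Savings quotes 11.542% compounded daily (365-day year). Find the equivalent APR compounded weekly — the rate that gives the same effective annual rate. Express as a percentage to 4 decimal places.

EAR = (1 + 0.11542/365)^365 − 1 = 0.122324.
Solve (1 + r/52)^52 = 1.122324: r/52 = 1.122324^(1/52) − 1 = 0.002222, so r = 0.115530 = 11.5530%.

11.5530%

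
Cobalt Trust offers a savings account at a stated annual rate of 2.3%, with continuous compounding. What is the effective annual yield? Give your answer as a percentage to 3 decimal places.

2.327%

With continuous compounding, EAR = e^0.023 − 1.
e^0.023 = 1.023267, so EAR = 0.023267 = 2.327%.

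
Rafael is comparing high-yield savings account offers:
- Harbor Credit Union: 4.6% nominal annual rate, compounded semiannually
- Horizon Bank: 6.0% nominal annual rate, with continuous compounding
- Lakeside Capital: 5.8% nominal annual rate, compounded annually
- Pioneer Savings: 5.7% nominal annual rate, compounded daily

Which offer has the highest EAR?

Harbor Credit Union: (1 + 0.046/2)^2 − 1 = 4.653%
Horizon Bank: e^0.060 − 1 = 6.184%
Lakeside Capital: compounded annually, EAR = 5.800%
Pioneer Savings: (1 + 0.057/365)^365 − 1 = 5.865%
The highest effective annual rate is Horizon Bank at 6.184%.

Horizon Bank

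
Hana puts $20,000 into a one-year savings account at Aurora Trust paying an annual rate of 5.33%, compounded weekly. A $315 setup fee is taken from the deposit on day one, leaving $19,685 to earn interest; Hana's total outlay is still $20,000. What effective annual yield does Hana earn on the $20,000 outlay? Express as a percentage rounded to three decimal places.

3.811%

Value after one year: 19,685 × (1 + 0.0533/52)^52 = 19,685 × 1.054717 = $20,762.11.
Effective yield on the $20,000 outlay: 20,762.11 / 20,000 − 1 = 0.038105 = 3.811%.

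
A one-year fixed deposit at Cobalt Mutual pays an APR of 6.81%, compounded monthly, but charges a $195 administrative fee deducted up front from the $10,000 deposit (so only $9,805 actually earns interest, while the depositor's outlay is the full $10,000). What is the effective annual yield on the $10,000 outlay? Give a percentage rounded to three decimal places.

4.940%

Value after one year: 9,805 × (1 + 0.0681/12)^12 = 9,805 × 1.070266 = $10,493.96.
Effective yield on the $10,000 outlay: 10,493.96 / 10,000 − 1 = 0.049396 = 4.940%.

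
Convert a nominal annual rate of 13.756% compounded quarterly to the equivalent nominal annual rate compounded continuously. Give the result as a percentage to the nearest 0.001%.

13.525%

EAR = (1 + 0.13756/4)^4 − 1 = 0.144820.
Equivalent continuous rate: r = ln(1 + 0.144820) = 0.135248 = 13.525%.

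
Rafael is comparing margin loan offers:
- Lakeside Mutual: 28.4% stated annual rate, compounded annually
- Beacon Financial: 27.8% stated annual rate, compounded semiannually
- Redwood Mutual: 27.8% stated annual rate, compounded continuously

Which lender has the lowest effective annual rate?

Lakeside Mutual

Lakeside Mutual: compounded annually, EAR = 28.400%
Beacon Financial: (1 + 0.278/2)^2 − 1 = 29.732%
Redwood Mutual: e^0.278 − 1 = 32.049%
The lowest effective annual rate is Lakeside Mutual at 28.400%.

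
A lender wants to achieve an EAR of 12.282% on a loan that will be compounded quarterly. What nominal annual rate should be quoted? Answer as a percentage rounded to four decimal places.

(1 + r/4)^4 − 1 = 0.12282, so 1 + r/4 = 1.12282^(1/4).
r/4 = 0.029384, so r = 0.117537 = 11.7537%.

11.7537%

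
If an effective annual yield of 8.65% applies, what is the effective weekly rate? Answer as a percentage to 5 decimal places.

The per-week rate i satisfies (1 + i)^52 = 1 + 0.0865.
i = 1.0865^(1/52) − 1 = 0.0015967 = 0.15967%.

0.15967%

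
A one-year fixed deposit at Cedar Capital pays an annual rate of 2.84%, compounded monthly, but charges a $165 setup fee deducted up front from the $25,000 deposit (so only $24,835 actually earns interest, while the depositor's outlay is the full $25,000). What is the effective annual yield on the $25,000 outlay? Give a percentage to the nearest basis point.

Value after one year: 24,835 × (1 + 0.0284/12)^12 = 24,835 × 1.028773 = $25,549.57.
Effective yield on the $25,000 outlay: 25,549.57 / 25,000 − 1 = 0.021983 = 2.20%.

2.20%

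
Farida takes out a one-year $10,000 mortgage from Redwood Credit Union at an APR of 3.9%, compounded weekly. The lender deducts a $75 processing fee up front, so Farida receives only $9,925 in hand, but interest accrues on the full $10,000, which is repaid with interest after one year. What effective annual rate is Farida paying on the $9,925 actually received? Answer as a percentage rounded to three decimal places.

Amount owed after one year: 10,000 × (1 + 0.039/52)^52 = 10,000 × 1.039755 = $10,397.55.
Effective rate on net proceeds: 10,397.55 / 9,925 − 1 = 0.047612 = 4.761%.

4.761%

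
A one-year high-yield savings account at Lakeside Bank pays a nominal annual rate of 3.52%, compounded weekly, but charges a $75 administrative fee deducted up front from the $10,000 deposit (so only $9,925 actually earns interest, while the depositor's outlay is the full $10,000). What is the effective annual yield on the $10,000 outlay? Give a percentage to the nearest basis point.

2.80%

Value after one year: 9,925 × (1 + 0.0352/52)^52 = 9,925 × 1.035815 = $10,280.46.
Effective yield on the $10,000 outlay: 10,280.46 / 10,000 − 1 = 0.028046 = 2.80%.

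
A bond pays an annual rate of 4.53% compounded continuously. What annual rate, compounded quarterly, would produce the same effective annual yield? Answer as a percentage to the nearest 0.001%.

EAR under continuous compounding: e^0.0453 − 1 = 0.046342.
Solve (1 + r/4)^4 = 1.046342: r/4 = 1.046342^(1/4) − 1 = 0.011389, so r = 0.045557 = 4.556%.

4.556%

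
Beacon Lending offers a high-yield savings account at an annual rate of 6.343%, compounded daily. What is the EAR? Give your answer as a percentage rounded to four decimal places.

6.5479%

EAR = (1 + 0.06343/365)^365 − 1.
= (1 + 0.000174)^365 − 1 = 1.065479 − 1 = 6.5479%.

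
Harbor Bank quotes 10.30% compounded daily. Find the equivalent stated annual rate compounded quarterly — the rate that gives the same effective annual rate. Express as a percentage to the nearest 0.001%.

10.432%

EAR = (1 + 0.1030/365)^365 − 1 = 0.108475.
Solve (1 + r/4)^4 = 1.108475: r/4 = 1.108475^(1/4) − 1 = 0.026081, so r = 0.104323 = 10.432%.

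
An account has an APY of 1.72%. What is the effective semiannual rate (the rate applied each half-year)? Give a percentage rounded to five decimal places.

The per-half-year rate i satisfies (1 + i)^2 = 1 + 0.0172.
i = 1.0172^(1/2) − 1 = 0.0085633 = 0.85633%.

0.85633%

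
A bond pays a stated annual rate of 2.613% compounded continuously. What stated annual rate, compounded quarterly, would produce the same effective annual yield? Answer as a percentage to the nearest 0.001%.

EAR under continuous compounding: e^0.02613 − 1 = 0.026474.
Solve (1 + r/4)^4 = 1.026474: r/4 = 1.026474^(1/4) − 1 = 0.006554, so r = 0.026216 = 2.622%.

2.622%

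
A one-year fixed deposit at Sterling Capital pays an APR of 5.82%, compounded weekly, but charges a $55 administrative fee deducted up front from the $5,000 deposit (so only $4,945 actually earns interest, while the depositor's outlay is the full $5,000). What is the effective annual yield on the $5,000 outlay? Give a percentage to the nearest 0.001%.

4.823%

Value after one year: 4,945 × (1 + 0.0582/52)^52 = 4,945 × 1.059892 = $5,241.17.
Effective yield on the $5,000 outlay: 5,241.17 / 5,000 − 1 = 0.048234 = 4.823%.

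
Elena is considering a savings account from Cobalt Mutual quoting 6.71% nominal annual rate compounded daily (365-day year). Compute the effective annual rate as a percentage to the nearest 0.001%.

6.940%

EAR = (1 + 0.0671/365)^365 − 1.
= 1.069396 − 1 = 6.940%.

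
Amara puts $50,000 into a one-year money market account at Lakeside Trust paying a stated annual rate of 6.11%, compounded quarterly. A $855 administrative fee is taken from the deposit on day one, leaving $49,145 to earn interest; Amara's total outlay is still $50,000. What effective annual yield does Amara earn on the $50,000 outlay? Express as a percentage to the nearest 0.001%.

4.435%

Value after one year: 49,145 × (1 + 0.0611/4)^4 = 49,145 × 1.062514 = $52,217.26.
Effective yield on the $50,000 outlay: 52,217.26 / 50,000 − 1 = 0.044345 = 4.435%.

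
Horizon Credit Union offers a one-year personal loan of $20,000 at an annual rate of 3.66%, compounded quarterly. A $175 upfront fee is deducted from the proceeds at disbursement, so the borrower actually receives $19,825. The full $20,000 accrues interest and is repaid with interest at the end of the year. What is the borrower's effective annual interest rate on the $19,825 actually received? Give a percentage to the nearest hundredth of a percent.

Amount owed after one year: 20,000 × (1 + 0.0366/4)^4 = 20,000 × 1.037105 = $20,742.11.
Effective rate on net proceeds: 20,742.11 / 19,825 − 1 = 0.046260 = 4.63%.

4.63%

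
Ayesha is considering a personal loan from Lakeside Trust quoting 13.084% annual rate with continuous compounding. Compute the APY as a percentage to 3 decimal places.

13.979%

With continuous compounding, EAR = e^0.13084 − 1.
e^0.13084 = 1.139785, so EAR = 0.139785 = 13.979%.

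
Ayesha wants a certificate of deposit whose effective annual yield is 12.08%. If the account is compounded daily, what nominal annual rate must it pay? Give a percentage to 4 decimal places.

11.4061%

(1 + r/365)^365 − 1 = 0.1208, so 1 + r/365 = 1.1208^(1/365).
r/365 = 0.000312, so r = 0.114061 = 11.4061%.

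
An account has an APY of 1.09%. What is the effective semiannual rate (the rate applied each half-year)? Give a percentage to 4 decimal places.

The per-half-year rate i satisfies (1 + i)^2 = 1 + 0.0109.
i = 1.0109^(1/2) − 1 = 0.0054352 = 0.5435%.

0.5435%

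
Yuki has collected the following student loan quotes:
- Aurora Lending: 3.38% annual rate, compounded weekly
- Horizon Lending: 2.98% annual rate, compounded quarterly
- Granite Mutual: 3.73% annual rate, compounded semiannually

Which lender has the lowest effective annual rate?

Horizon Lending

Aurora Lending: (1 + 0.0338/52)^52 − 1 = 3.437%
Horizon Lending: (1 + 0.0298/4)^4 − 1 = 3.013%
Granite Mutual: (1 + 0.0373/2)^2 − 1 = 3.765%
The lowest effective annual rate is Horizon Lending at 3.013%.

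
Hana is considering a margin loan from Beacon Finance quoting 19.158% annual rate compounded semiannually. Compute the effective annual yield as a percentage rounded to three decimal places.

20.076%

EAR = (1 + 0.19158/2)^2 − 1.
= (1 + 0.095790)^2 − 1 = 1.200756 − 1 = 20.076%.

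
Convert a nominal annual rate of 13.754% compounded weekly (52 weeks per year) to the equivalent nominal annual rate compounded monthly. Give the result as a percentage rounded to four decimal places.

EAR = (1 + 0.13754/52)^52 − 1 = 0.147239.
Solve (1 + r/12)^12 = 1.147239: r/12 = 1.147239^(1/12) − 1 = 0.011512, so r = 0.138148 = 13.8148%.

13.8148%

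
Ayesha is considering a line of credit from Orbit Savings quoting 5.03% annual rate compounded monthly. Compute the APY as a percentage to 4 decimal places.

EAR = (1 + 0.0503/12)^12 − 1.
= (1 + 0.004192)^12 − 1 = 1.051476 − 1 = 5.1476%.

5.1476%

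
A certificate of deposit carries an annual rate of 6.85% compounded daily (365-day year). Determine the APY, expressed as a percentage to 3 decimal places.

7.089%

EAR = (1 + 0.0685/365)^365 − 1.
= (1 + 0.000188)^365 − 1 = 1.070894 − 1 = 7.089%.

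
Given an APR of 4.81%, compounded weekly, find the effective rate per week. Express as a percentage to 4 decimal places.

With a nominal annual rate compounded weekly, the periodic rate is the nominal rate divided by 52.
i = 0.0481 / 52 = 0.0009250 = 0.0925%.

0.0925%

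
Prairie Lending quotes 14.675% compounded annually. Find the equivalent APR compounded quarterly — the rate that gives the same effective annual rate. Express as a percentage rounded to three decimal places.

13.930%

Compounded annually, EAR = nominal = 0.146750.
Solve (1 + r/4)^4 = 1.146750: r/4 = 1.146750^(1/4) − 1 = 0.034826, so r = 0.139303 = 13.930%.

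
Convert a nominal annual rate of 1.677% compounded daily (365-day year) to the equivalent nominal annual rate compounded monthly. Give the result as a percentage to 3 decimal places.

EAR = (1 + 0.01677/365)^365 − 1 = 0.016911.
Solve (1 + r/12)^12 = 1.016911: r/12 = 1.016911^(1/12) − 1 = 0.001398, so r = 0.016781 = 1.678%.

1.678%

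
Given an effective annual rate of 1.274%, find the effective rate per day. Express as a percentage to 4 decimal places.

0.0035%

The per-day rate i satisfies (1 + i)^365 = 1 + 0.01274.
i = 1.01274^(1/365) − 1 = 0.0000347 = 0.0035%.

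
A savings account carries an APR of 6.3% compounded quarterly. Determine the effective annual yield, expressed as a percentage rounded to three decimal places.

6.450%

EAR = (1 + 0.063/4)^4 − 1.
= 1.064504 − 1 = 6.450%.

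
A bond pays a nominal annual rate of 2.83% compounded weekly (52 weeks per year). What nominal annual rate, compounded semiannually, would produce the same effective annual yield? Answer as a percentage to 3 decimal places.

EAR = (1 + 0.0283/52)^52 − 1 = 0.028696.
Solve (1 + r/2)^2 = 1.028696: r/2 = 1.028696^(1/2) − 1 = 0.014247, so r = 0.028493 = 2.849%.

2.849%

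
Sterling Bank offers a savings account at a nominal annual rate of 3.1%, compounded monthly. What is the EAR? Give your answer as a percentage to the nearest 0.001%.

EAR = (1 + 0.031/12)^12 − 1.
= (1 + 0.002583)^12 − 1 = 1.031444 − 1 = 3.144%.

3.144%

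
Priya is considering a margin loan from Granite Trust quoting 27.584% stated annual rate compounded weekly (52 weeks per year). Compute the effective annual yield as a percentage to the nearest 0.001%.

31.668%

EAR = (1 + 0.27584/52)^52 − 1.
= (1 + 0.005305)^52 − 1 = 1.316677 − 1 = 31.668%.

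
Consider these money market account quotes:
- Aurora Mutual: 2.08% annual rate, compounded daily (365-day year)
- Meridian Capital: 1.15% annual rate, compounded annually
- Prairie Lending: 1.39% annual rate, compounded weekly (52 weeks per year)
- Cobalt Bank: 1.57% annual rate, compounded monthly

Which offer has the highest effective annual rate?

Aurora Mutual

Aurora Mutual: (1 + 0.0208/365)^365 − 1 = 2.102%
Meridian Capital: compounded annually, EAR = 1.150%
Prairie Lending: (1 + 0.0139/52)^52 − 1 = 1.400%
Cobalt Bank: (1 + 0.0157/12)^12 − 1 = 1.581%
The highest effective annual rate is Aurora Mutual at 2.102%.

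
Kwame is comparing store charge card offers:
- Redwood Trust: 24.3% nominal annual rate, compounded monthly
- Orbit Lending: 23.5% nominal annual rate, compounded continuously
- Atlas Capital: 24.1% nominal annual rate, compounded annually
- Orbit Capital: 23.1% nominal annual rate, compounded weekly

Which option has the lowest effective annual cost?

Redwood Trust: (1 + 0.243/12)^12 − 1 = 27.198%
Orbit Lending: e^0.235 − 1 = 26.491%
Atlas Capital: compounded annually, EAR = 24.100%
Orbit Capital: (1 + 0.231/52)^52 − 1 = 25.921%
The lowest effective annual rate is Atlas Capital at 24.100%.

Atlas Capital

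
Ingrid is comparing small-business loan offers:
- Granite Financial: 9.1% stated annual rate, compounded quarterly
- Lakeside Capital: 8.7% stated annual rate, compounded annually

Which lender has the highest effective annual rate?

Granite Financial: (1 + 0.091/4)^4 − 1 = 9.415%
Lakeside Capital: compounded annually, EAR = 8.700%
The highest effective annual rate is Granite Financial at 9.415%.

Granite Financial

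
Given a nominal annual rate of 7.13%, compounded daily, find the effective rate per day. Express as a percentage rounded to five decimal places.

With a nominal annual rate compounded daily, the periodic rate is the nominal rate divided by 365.
i = 0.0713 / 365 = 0.0001953 = 0.01953%.

0.01953%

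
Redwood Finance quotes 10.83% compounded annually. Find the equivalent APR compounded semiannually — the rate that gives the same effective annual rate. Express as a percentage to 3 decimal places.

Compounded annually, EAR = nominal = 0.108300.
Solve (1 + r/2)^2 = 1.108300: r/2 = 1.108300^(1/2) − 1 = 0.052758, so r = 0.105517 = 10.552%.

10.552%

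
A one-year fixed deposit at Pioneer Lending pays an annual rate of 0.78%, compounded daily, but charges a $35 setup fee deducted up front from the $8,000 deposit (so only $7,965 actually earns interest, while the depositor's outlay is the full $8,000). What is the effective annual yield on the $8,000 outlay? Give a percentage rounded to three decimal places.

0.342%

Value after one year: 7,965 × (1 + 0.0078/365)^365 = 7,965 × 1.007830 = $8,027.37.
Effective yield on the $8,000 outlay: 8,027.37 / 8,000 − 1 = 0.003421 = 0.342%.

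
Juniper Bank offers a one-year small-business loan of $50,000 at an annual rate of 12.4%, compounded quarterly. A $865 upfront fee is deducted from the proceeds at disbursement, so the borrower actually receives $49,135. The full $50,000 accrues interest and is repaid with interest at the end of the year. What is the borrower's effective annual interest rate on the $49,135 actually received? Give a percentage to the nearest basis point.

14.98%

Amount owed after one year: 50,000 × (1 + 0.124/4)^4 = 50,000 × 1.129886 = $56,494.30.
Effective rate on net proceeds: 56,494.30 / 49,135 − 1 = 0.149777 = 14.98%.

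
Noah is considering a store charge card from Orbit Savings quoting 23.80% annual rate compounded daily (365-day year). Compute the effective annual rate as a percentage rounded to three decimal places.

26.861%

EAR = (1 + 0.2380/365)^365 − 1.
= (1 + 0.000652)^365 − 1 = 1.268611 − 1 = 26.861%.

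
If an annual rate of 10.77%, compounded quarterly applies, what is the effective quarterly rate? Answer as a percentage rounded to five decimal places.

With a nominal annual rate compounded quarterly, the periodic rate is the nominal rate divided by 4.
i = 0.1077 / 4 = 0.0269250 = 2.69250%.

2.69250%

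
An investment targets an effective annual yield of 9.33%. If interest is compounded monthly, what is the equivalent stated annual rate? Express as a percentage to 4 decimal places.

8.9533%

(1 + r/12)^12 − 1 = 0.0933, so 1 + r/12 = 1.0933^(1/12).
r/12 = 0.007461, so r = 0.089533 = 8.9533%.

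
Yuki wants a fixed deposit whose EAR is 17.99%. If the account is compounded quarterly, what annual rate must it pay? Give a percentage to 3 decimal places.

16.890%

(1 + r/4)^4 − 1 = 0.1799, so 1 + r/4 = 1.1799^(1/4).
r/4 = 0.042225, so r = 0.168898 = 16.890%.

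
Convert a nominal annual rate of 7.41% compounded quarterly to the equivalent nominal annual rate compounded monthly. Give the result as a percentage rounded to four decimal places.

EAR = (1 + 0.0741/4)^4 − 1 = 0.076185.
Solve (1 + r/12)^12 = 1.076185: r/12 = 1.076185^(1/12) − 1 = 0.006137, so r = 0.073647 = 7.3647%.

7.3647%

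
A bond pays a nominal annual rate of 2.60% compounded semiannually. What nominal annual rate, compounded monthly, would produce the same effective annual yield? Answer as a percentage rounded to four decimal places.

EAR = (1 + 0.0260/2)^2 − 1 = 0.026169.
Solve (1 + r/12)^12 = 1.026169: r/12 = 1.026169^(1/12) − 1 = 0.002155, so r = 0.025860 = 2.5860%.

2.5860%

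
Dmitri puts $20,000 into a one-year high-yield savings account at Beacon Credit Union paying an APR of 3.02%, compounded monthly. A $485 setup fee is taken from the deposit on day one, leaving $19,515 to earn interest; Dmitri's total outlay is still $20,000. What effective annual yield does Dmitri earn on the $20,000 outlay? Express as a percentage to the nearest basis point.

0.56%

Value after one year: 19,515 × (1 + 0.0302/12)^12 = 19,515 × 1.030622 = $20,112.58.
Effective yield on the $20,000 outlay: 20,112.58 / 20,000 − 1 = 0.005629 = 0.56%.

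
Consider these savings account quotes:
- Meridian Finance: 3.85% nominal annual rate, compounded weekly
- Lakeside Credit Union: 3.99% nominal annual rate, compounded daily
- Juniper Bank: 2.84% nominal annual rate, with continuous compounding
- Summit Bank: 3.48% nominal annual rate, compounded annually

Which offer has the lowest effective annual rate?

Juniper Bank

Meridian Finance: (1 + 0.0385/52)^52 − 1 = 3.924%
Lakeside Credit Union: (1 + 0.0399/365)^365 − 1 = 4.070%
Juniper Bank: e^0.0284 − 1 = 2.881%
Summit Bank: compounded annually, EAR = 3.480%
The lowest effective annual rate is Juniper Bank at 2.881%.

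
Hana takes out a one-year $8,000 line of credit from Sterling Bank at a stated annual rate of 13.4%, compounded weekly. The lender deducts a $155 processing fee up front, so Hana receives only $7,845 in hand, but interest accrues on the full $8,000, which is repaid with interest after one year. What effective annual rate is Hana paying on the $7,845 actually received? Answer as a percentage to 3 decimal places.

16.578%

Amount owed after one year: 8,000 × (1 + 0.134/52)^52 = 8,000 × 1.143196 = $9,145.57.
Effective rate on net proceeds: 9,145.57 / 7,845 − 1 = 0.165783 = 16.578%.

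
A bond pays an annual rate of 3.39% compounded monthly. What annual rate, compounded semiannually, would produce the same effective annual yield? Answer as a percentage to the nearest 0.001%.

3.414%

EAR = (1 + 0.0339/12)^12 − 1 = 0.034432.
Solve (1 + r/2)^2 = 1.034432: r/2 = 1.034432^(1/2) − 1 = 0.017070, so r = 0.034140 = 3.414%.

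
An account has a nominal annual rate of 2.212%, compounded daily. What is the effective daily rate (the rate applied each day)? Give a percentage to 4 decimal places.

With a nominal annual rate compounded daily, the periodic rate is the nominal rate divided by 365.
i = 0.02212 / 365 = 0.0000606 = 0.0061%.

0.0061%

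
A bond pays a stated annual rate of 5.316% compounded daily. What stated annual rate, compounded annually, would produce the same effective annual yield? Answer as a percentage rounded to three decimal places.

5.459%

EAR = (1 + 0.05316/365)^365 − 1 = 0.054594.
Compounded annually, the equivalent nominal rate is the EAR itself: 5.459%.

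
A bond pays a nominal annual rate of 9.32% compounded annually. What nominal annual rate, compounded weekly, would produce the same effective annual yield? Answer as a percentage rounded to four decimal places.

8.9186%

Compounded annually, EAR = nominal = 0.093200.
Solve (1 + r/52)^52 = 1.093200: r/52 = 1.093200^(1/52) − 1 = 0.001715, so r = 0.089186 = 8.9186%.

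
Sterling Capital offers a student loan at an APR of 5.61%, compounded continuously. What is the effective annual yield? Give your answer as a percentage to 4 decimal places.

With continuous compounding, EAR = e^0.0561 − 1.
e^0.0561 = 1.057703, so EAR = 0.057703 = 5.7703%.

5.7703%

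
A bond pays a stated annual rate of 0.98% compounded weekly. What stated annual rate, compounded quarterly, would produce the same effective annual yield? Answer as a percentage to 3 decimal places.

EAR = (1 + 0.0098/52)^52 − 1 = 0.009847.
Solve (1 + r/4)^4 = 1.009847: r/4 = 1.009847^(1/4) − 1 = 0.002453, so r = 0.009811 = 0.981%.

0.981%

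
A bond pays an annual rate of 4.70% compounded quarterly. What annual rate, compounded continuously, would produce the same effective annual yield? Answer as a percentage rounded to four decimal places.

4.6726%

EAR = (1 + 0.0470/4)^4 − 1 = 0.047835.
Equivalent continuous rate: r = ln(1 + 0.047835) = 0.046726 = 4.6726%.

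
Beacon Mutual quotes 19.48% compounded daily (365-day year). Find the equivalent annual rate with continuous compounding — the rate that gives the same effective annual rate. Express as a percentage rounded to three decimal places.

19.475%

EAR = (1 + 0.1948/365)^365 − 1 = 0.215005.
Equivalent continuous rate: r = ln(1 + 0.215005) = 0.194748 = 19.475%.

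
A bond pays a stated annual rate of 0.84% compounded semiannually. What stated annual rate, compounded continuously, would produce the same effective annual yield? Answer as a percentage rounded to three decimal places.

0.838%

EAR = (1 + 0.0084/2)^2 − 1 = 0.008418.
Equivalent continuous rate: r = ln(1 + 0.008418) = 0.008382 = 0.838%.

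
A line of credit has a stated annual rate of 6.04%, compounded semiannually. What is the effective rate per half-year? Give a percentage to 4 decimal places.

With a nominal annual rate compounded semiannually, the periodic rate is the nominal rate divided by 2.
i = 0.0604 / 2 = 0.0302000 = 3.0200%.

3.0200%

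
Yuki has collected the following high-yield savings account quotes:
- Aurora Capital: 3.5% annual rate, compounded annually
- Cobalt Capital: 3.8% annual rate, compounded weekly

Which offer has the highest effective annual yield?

Cobalt Capital

Aurora Capital: compounded annually, EAR = 3.500%
Cobalt Capital: (1 + 0.038/52)^52 − 1 = 3.872%
The highest effective annual rate is Cobalt Capital at 3.872%.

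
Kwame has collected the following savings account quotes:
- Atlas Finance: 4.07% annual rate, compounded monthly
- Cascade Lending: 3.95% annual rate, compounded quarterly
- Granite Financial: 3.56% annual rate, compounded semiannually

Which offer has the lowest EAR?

Atlas Finance: (1 + 0.0407/12)^12 − 1 = 4.147%
Cascade Lending: (1 + 0.0395/4)^4 − 1 = 4.009%
Granite Financial: (1 + 0.0356/2)^2 − 1 = 3.592%
The lowest effective annual rate is Granite Financial at 3.592%.

Granite Financial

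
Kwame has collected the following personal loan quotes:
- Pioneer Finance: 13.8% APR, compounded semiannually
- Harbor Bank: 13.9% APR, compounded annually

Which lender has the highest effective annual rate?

Pioneer Finance

Pioneer Finance: (1 + 0.138/2)^2 − 1 = 14.276%
Harbor Bank: compounded annually, EAR = 13.900%
The highest effective annual rate is Pioneer Finance at 14.276%.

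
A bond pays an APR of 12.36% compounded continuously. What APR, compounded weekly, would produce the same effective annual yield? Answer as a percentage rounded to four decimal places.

12.3747%

EAR under continuous compounding: e^0.1236 − 1 = 0.131563.
Solve (1 + r/52)^52 = 1.131563: r/52 = 1.131563^(1/52) − 1 = 0.002380, so r = 0.123747 = 12.3747%.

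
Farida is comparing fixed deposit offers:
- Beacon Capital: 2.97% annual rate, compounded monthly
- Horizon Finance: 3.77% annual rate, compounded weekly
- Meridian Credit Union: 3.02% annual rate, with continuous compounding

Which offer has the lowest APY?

Beacon Capital: (1 + 0.0297/12)^12 − 1 = 3.011%
Horizon Finance: (1 + 0.0377/52)^52 − 1 = 3.841%
Meridian Credit Union: e^0.0302 − 1 = 3.066%
The lowest effective annual rate is Beacon Capital at 3.011%.

Beacon Capital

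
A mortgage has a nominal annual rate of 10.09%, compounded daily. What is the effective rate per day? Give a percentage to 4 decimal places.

0.0276%

With a nominal annual rate compounded daily, the periodic rate is the nominal rate divided by 365.
i = 0.1009 / 365 = 0.0002764 = 0.0276%.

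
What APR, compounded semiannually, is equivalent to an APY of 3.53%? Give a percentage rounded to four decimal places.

(1 + r/2)^2 − 1 = 0.0353, so 1 + r/2 = 1.0353^(1/2).
r/2 = 0.017497, so r = 0.034994 = 3.4994%.

3.4994%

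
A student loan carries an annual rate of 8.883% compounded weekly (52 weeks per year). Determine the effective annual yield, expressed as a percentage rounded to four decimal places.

EAR = (1 + 0.08883/52)^52 − 1.
= (1 + 0.001708)^52 − 1 = 1.092812 − 1 = 9.2812%.

9.2812%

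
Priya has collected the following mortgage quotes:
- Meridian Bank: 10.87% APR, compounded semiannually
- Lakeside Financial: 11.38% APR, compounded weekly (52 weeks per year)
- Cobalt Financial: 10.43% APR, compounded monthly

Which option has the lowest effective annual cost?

Meridian Bank: (1 + 0.1087/2)^2 − 1 = 11.165%
Lakeside Financial: (1 + 0.1138/52)^52 − 1 = 12.039%
Cobalt Financial: (1 + 0.1043/12)^12 − 1 = 10.943%
The lowest effective annual rate is Cobalt Financial at 10.943%.

Cobalt Financial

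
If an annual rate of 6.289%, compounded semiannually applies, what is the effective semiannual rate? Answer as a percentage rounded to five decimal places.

3.14450%

With a nominal annual rate compounded semiannually, the periodic rate is the nominal rate divided by 2.
i = 0.06289 / 2 = 0.0314450 = 3.14450%.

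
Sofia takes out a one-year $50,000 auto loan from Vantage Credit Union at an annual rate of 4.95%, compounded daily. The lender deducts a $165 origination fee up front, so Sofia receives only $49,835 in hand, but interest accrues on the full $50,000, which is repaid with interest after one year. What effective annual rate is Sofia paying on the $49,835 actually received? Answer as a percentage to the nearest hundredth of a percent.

5.42%

Amount owed after one year: 50,000 × (1 + 0.0495/365)^365 = 50,000 × 1.050742 = $52,537.10.
Effective rate on net proceeds: 52,537.10 / 49,835 − 1 = 0.054221 = 5.42%.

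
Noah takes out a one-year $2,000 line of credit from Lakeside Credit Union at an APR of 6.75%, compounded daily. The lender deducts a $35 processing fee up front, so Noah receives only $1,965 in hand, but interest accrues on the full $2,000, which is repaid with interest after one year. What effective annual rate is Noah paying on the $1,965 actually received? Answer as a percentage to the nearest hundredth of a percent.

8.89%

Amount owed after one year: 2,000 × (1 + 0.0675/365)^365 = 2,000 × 1.069824 = $2,139.65.
Effective rate on net proceeds: 2,139.65 / 1,965 − 1 = 0.088879 = 8.89%.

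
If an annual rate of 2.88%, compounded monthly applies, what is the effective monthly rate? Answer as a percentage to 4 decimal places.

0.2400%

With a nominal annual rate compounded monthly, the periodic rate is the nominal rate divided by 12.
i = 0.0288 / 12 = 0.0024000 = 0.2400%.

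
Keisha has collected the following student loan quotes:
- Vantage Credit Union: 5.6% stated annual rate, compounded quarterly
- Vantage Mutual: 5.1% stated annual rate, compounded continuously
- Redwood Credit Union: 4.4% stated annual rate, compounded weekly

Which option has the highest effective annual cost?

Vantage Credit Union: (1 + 0.056/4)^4 − 1 = 5.719%
Vantage Mutual: e^0.051 − 1 = 5.232%
Redwood Credit Union: (1 + 0.044/52)^52 − 1 = 4.496%
The highest effective annual rate is Vantage Credit Union at 5.719%.

Vantage Credit Union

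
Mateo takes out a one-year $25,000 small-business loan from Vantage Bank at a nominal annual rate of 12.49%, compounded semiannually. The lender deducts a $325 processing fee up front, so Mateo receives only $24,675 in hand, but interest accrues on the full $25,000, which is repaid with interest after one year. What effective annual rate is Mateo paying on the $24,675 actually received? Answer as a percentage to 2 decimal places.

14.37%

Amount owed after one year: 25,000 × (1 + 0.1249/2)^2 = 25,000 × 1.128800 = $28,220.00.
Effective rate on net proceeds: 28,220.00 / 24,675 − 1 = 0.143668 = 14.37%.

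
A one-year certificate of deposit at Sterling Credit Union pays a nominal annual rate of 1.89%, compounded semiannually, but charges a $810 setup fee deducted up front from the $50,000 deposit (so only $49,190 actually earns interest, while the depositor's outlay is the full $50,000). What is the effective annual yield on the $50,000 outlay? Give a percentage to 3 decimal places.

0.248%

Value after one year: 49,190 × (1 + 0.0189/2)^2 = 49,190 × 1.018989 = $50,124.08.
Effective yield on the $50,000 outlay: 50,124.08 / 50,000 − 1 = 0.002482 = 0.248%.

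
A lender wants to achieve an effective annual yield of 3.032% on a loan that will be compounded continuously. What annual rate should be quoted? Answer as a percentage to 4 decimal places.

Continuous: nominal r satisfies e^r − 1 = 0.03032.
r = ln(1 + 0.03032) = ln(1.03032) = 0.029869 = 2.9869%.

2.9869%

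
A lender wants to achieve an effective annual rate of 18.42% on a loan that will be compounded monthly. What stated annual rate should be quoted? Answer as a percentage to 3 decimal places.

17.026%

(1 + r/12)^12 − 1 = 0.1842, so 1 + r/12 = 1.1842^(1/12).
r/12 = 0.014189, so r = 0.170264 = 17.026%.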